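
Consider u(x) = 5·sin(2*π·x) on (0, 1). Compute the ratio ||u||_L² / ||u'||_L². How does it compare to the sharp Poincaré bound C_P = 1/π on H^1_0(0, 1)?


||u||_L² / ||u'||_L² = 1/(2*π) < C_P = 1/π.

u(x) = 5·sin(2*π·x), so u'(x) = 10*π*cos(2*π*x).
Writing u(x) = A·sin(kπx/L) with A = 5 and k = 2, use ∫_0^L sin²(kπx/L) dx = L/2 and ∫_0^L cos²(kπx/L) dx = L/2.
u² = 25·sin²(2*π·x) and (u')² = 100*π^2·cos²(2*π·x), and each of sin², cos² integrates to L/2 = 1/2 over (0, 1).
∫_0^1 u² dx = 25/2, so ||u||_L² = 5*sqrt(2)/2.
∫_0^1 (u')² dx = 50*π^2, so ||u'||_L² = 5*sqrt(2)*π.
Ratio ||u||_L² / ||u'||_L² = 1/(2*π).
Sharp Poincaré constant on H^1_0(0, 1) is C_P = L/π = 1/π, achieved by sin(π·x).
This is the k = 2 harmonic; the ratio L/(kπ) is strictly less than C_P = L/π, consistent with the sharp inequality ||u||_L² ≤ C_P ||u'||_L².


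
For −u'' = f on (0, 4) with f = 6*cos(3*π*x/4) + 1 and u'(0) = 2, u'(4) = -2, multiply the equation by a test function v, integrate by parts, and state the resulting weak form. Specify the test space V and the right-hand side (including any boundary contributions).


V = H^1(0, 4) (v unrestricted at boundary; u is determined up to an additive constant); weak form: ∫_0^4 u'v' dx = ∫_0^4 (6*cos(3*π*x/4) + 1) v dx − 2·v(4) − 2·v(0) for all v ∈ V.

Multiply both sides by a test function v and integrate from 0 to 4:
  ∫_0^4 −u''(x) v(x) dx = ∫_0^4 f(x) v(x) dx.
Integrate the LHS by parts once:
  ∫_0^4 −u'' v dx = −[u'(x) v(x)]_0^4 + ∫_0^4 u'(x) v'(x) dx.
Thus ∫_0^4 u'(x) v'(x) dx = ∫_0^4 f(x) v(x) dx + [u'(x) v(x)]_0^4.
Choose V so that boundary terms are either known or forced to vanish.
u has inhomogeneous Neumann u'(0) = 2, u'(4) = -2. [u' v]_0^4 = (-2)·v(4) − (2)·v(0) = − 2·v(4) − 2·v(0). Take V = H^1(0, 4); boundary term becomes part of RHS.
Weak formulation: find u (satisfying any essential BC) such that ∫_0^4 u'(x) v'(x) dx = ∫_0^4 f v dx − 2·v(4) − 2·v(0) for all v ∈ V (Neumann data are natural BCs: they enter the RHS as boundary terms).
Substituting f(x) = 6*cos(3*π*x/4) + 1, the right-hand side is ∫_0^4 (6*cos(3*π*x/4) + 1) v dx − 2·v(4) − 2·v(0).
Compatibility check (pure Neumann): taking v ≡ 1 ∈ V gives 0 = ∫_0^4 f dx + (-2) − (2), i.e. ∫_0^4 f dx must equal u'(0) − u'(4) = 4. Indeed ∫_0^4 (6*cos(3*π*x/4) + 1) dx = 4, so the data are compatible. The solution is then unique only up to an additive constant (fix it e.g. by requiring ∫_0^4 u dx = 0).


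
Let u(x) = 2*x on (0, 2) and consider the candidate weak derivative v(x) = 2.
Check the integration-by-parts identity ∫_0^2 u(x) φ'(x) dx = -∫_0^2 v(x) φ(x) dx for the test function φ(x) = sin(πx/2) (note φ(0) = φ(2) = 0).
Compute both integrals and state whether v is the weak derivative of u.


LHS = -8/π, RHS = -8/π. Yes, v = u' weakly.

u(x) = 2*x, classical derivative u'(x) = 2.
φ(x) = sin(πx/2), so φ'(x) = π*cos(π*x/2)/2.
Note φ(0) = φ(2) = 0, so the boundary term u·φ vanishes.
LHS = ∫_0^2 u(x) φ'(x) dx = ∫_0^2 (π*x*cos(π*x/2)) dx. Term by term:
  ∫_0^2 π*x*cos(π*x/2) dx = -8/π.
So LHS = -8/π.
∫_0^2 v(x) φ(x) dx = ∫_0^2 (2*sin(π*x/2)) dx. Term by term:
  ∫_0^2 2*sin(π*x/2) dx = 8/π.
So RHS = -∫_0^2 v(x) φ(x) dx = -8/π.
LHS = RHS, so the identity holds for this test φ.
Moreover u is smooth here and v(x) = u'(x) = 2 pointwise, so the identity holds for every test function. Hence v is the weak derivative of u.


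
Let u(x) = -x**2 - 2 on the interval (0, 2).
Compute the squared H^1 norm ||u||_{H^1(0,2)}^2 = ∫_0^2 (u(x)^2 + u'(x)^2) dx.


||u||_{H^1}^2 = 536/15

The H^1 norm (squared) on an interval (0, L) is
  ||u||_{H^1}^2 = ∫_0^L u(x)^2 dx + ∫_0^L u'(x)^2 dx.
Compute u'(x) = -2*x.
Then u(x)^2 = x**4 + 4*x**2 + 4 and u'(x)^2 = 4*x**2.
Integrate each monomial from 0 to 2 using ∫_0^2 c·x^n dx = c·2^(n+1)/(n+1):
  ∫_0^2 u(x)^2 dx = ∫_0^2 (x^4 + 4*x^2 + 4) dx. Term by term:
    ∫_0^2 x^4 dx = 32/5;  ∫_0^2 4*x^2 dx = 32/3;  ∫_0^2 4 dx = 8.
  Sum: 32/5 + 32/3 + 8 = 376/15.
  ∫_0^2 u'(x)^2 dx = ∫_0^2 (4*x^2) dx. Term by term:
    ∫_0^2 4*x^2 dx = 32/3.
Adding: ||u||_{H^1}^2 = 376/15 + 32/3 = 536/15.


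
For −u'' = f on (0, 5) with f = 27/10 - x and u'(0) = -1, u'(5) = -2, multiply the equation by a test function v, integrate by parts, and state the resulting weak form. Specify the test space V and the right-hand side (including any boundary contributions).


V = H^1(0, 5) (v unrestricted at boundary; u is determined up to an additive constant); weak form: ∫_0^5 u'v' dx = ∫_0^5 (27/10 - x) v dx − 2·v(5) + v(0) for all v ∈ V.

Multiply both sides by a test function v and integrate from 0 to 5:
  ∫_0^5 −u''(x) v(x) dx = ∫_0^5 f(x) v(x) dx.
Integrate the LHS by parts once:
  ∫_0^5 −u'' v dx = −[u'(x) v(x)]_0^5 + ∫_0^5 u'(x) v'(x) dx.
Thus ∫_0^5 u'(x) v'(x) dx = ∫_0^5 f(x) v(x) dx + [u'(x) v(x)]_0^5.
Choose V so that boundary terms are either known or forced to vanish.
u has inhomogeneous Neumann u'(0) = -1, u'(5) = -2. [u' v]_0^5 = (-2)·v(5) − (-1)·v(0) = − 2·v(5) + v(0). Take V = H^1(0, 5); boundary term becomes part of RHS.
Weak formulation: find u (satisfying any essential BC) such that ∫_0^5 u'(x) v'(x) dx = ∫_0^5 f v dx − 2·v(5) + v(0) for all v ∈ V (Neumann data are natural BCs: they enter the RHS as boundary terms).
Substituting f(x) = 27/10 - x, the right-hand side is ∫_0^5 (27/10 - x) v dx − 2·v(5) + v(0).
Compatibility check (pure Neumann): taking v ≡ 1 ∈ V gives 0 = ∫_0^5 f dx + (-2) − (-1), i.e. ∫_0^5 f dx must equal u'(0) − u'(5) = 1. Indeed ∫_0^5 (27/10 - x) dx = 1, so the data are compatible. The solution is then unique only up to an additive constant (fix it e.g. by requiring ∫_0^5 u dx = 0).


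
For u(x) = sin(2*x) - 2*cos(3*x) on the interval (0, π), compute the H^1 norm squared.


||u||_{H^1(0,π)}^2 = 32 + 45*π/2

u'(x) = 6*sin(3*x) + 2*cos(2*x).
Expand u² and (u')² and integrate term by term on (0, π), using: for integers n ≥ 1, ∫_0^π sin²(nx) dx = ∫_0^π cos²(nx) dx = π/2; for n ≠ n', ∫_0^π sin(nx)sin(n'x) dx = ∫_0^π cos(nx)cos(n'x) dx = 0; and by product-to-sum, ∫_0^π sin(nx)cos(n'x) dx = ½∫_0^π [sin((n+n')x) + sin((n−n')x)] dx, which is 0 when n+n' is even and 2n/(n²−n'²) when n+n' is odd (it need not vanish on (0, π)).
  u² squared terms: (-2)²·∫cos(3x)² dx = 4·π/2 = 2*π;  (1)²·∫sin(2x)² dx = 1·π/2 = π/2.
  u² cross terms: 2·(-2)·(1)·∫cos(3x)·sin(2x) dx = -4·(-4/5) = 16/5.
  So ∫_0^π u² dx = 2*π + π/2 + 16/5 = 16/5 + 5*π/2.
  (u')² squared terms: (2)²·∫cos(2x)² dx = 4·π/2 = 2*π;  (6)²·∫sin(3x)² dx = 36·π/2 = 18*π.
  (u')² cross terms: 2·(2)·(6)·∫cos(2x)·sin(3x) dx = 24·(6/5) = 144/5.
  So ∫_0^π (u')² dx = 2*π + 18*π + 144/5 = 144/5 + 20*π.
||u||_{H^1}^2 = (16/5 + 5*π/2) + (144/5 + 20*π) = 32 + 45*π/2.


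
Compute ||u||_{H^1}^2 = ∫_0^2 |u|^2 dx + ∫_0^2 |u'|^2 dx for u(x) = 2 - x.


||u||_{H^1}^2 = 14/3

The H^1 norm (squared) on an interval (0, L) is
  ||u||_{H^1}^2 = ∫_0^L u(x)^2 dx + ∫_0^L u'(x)^2 dx.
Compute u'(x) = -1.
Then u(x)^2 = x**2 - 4*x + 4 and u'(x)^2 = 1.
Integrate each monomial from 0 to 2 using ∫_0^2 c·x^n dx = c·2^(n+1)/(n+1):
  ∫_0^2 u(x)^2 dx = ∫_0^2 (x^2 - 4*x + 4) dx. Term by term:
    ∫_0^2 x^2 dx = 8/3;  ∫_0^2 -4*x dx = -8;  ∫_0^2 4 dx = 8.
  Sum: 8/3 − 8 + 8 = 8/3.
  ∫_0^2 u'(x)^2 dx = ∫_0^2 (1) dx. Term by term:
    ∫_0^2 1 dx = 2.
Adding: ||u||_{H^1}^2 = 8/3 + 2 = 14/3.


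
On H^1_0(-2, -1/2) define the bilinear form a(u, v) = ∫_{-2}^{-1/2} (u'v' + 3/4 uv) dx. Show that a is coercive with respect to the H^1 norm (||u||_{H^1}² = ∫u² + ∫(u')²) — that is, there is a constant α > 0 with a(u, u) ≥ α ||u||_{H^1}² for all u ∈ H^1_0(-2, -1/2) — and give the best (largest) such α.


α = (27 + 16*π^2)/(4*(9 + 4*π^2))

Coercivity of a(·,·) on H^1_0(-2, -1/2) means a(u, u) ≥ α ||u||_{H^1}² for every u ∈ H^1_0.
The interval has length L = 3/2, and Poincaré/coercivity depend only on L. Here a(u, u) = ∫(u')² + (3/4)·∫u².
Here 0 < c = 3/4 < 1. The condition a(u,u) ≥ α||u||_{H^1}² reads (1−α)∫(u')² ≥ (α−c)∫u². Any admissible α is ≤ 1 (rapidly oscillating u have ∫u²/∫(u')² → 0), and α = 1 would force 0 ≥ (1−c)∫u², impossible since c < 1; so 1−α > 0. By the sharp Poincaré inequality on H^1_0 of an interval of length L, ∫(u')² ≥ (π/L)²∫u² with equality for the first sine mode sin(π(x−x₀)/L) (x₀ the left endpoint), so the inequality holds for all u iff (1−α)(π/L)² ≥ α − c, i.e. α ≤ ((π/L)² + c)/((π/L)² + 1) = (1 + c(L/π)²)/(1 + (L/π)²). With (π/L)² = 4*π^2/9 and c = 3/4, the largest admissible constant is α = ((π/L)² + c)/((π/L)² + 1).
Simplifying, α = (27 + 16*π^2)/(4*(9 + 4*π^2)).


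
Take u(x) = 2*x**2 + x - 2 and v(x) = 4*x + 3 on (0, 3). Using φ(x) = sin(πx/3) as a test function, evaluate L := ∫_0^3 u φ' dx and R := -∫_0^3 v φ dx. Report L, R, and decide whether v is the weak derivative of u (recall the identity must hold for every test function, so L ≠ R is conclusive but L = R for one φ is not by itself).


LHS = -42/π, RHS = -54/π. No, v is not the weak derivative of u.

u(x) = 2*x**2 + x - 2, classical derivative u'(x) = 4*x + 1.
φ(x) = sin(πx/3), so φ'(x) = π*cos(π*x/3)/3.
Note φ(0) = φ(3) = 0, so the boundary term u·φ vanishes.
LHS = ∫_0^3 u(x) φ'(x) dx = ∫_0^3 (2*π*x^2*cos(π*x/3)/3 + π*x*cos(π*x/3)/3 - 2*π*cos(π*x/3)/3) dx. Term by term:
  ∫_0^3 -2*π*cos(π*x/3)/3 dx = 0;  ∫_0^3 π*x*cos(π*x/3)/3 dx = -6/π;  ∫_0^3 2*π*x^2*cos(π*x/3)/3 dx = -36/π.
Sum: 0 − 6/π − 36/π = -42/π.
So LHS = -42/π.
∫_0^3 v(x) φ(x) dx = ∫_0^3 (4*x*sin(π*x/3) + 3*sin(π*x/3)) dx. Term by term:
  ∫_0^3 3*sin(π*x/3) dx = 18/π;  ∫_0^3 4*x*sin(π*x/3) dx = 36/π.
Sum: 18/π + 36/π = 54/π.
So RHS = -∫_0^3 v(x) φ(x) dx = -54/π.
LHS − RHS = 12/π ≠ 0, so the identity fails.
(For a valid weak derivative the identity must hold for EVERY test function, in particular this one. The failure shows v is NOT the weak derivative of u.)
Correct weak derivative would be u'(x) = 4*x + 1.


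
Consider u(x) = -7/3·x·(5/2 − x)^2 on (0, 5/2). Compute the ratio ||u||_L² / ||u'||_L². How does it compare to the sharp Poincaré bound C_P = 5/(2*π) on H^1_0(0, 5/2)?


||u||_L² / ||u'||_L² = 5*sqrt(14)/28 < C_P = 5/(2*π).

u(x) = -7/3·x·(5/2 − x)^2, so u'(x) = -7*x^2 + 70*x/3 - 175/12.
u(x) = -7/3·x·(5/2 − x)^2 vanishes at x = 0 and x = 5/2, so u ∈ H^1_0(0, 5/2). Differentiate via the product rule and integrate the resulting polynomials term by term.
  ∫_0^5/2 u² dx = ∫_0^5/2 (49*x^6/9 - 490*x^5/9 + 1225*x^4/6 - 6125*x^3/18 + 30625*x^2/144) dx. Term by term:
    ∫_0^5/2 49*x^6/9 dx = 546875/1152;  ∫_0^5/2 -490*x^5/9 dx = -3828125/1728;  ∫_0^5/2 1225*x^4/6 dx = 765625/192;
    ∫_0^5/2 -6125*x^3/18 dx = -3828125/1152;  ∫_0^5/2 30625*x^2/144 dx = 3828125/3456.
  Sum: 546875/1152 − 3828125/1728 + 765625/192 − 3828125/1152 + 3828125/3456 = 109375/3456.
  ∫_0^5/2 (u')² dx = ∫_0^5/2 (49*x^4 - 980*x^3/3 + 13475*x^2/18 - 6125*x/9 + 30625/144) dx. Term by term:
    ∫_0^5/2 49*x^4 dx = 30625/32;  ∫_0^5/2 -980*x^3/3 dx = -153125/48;  ∫_0^5/2 13475*x^2/18 dx = 1684375/432;
    ∫_0^5/2 -6125*x/9 dx = -153125/72;  ∫_0^5/2 30625/144 dx = 153125/288.
  Sum: 30625/32 − 153125/48 + 1684375/432 − 153125/72 + 153125/288 = 30625/432.
∫_0^5/2 u² dx = 109375/3456, so ||u||_L² = 125*sqrt(42)/144.
∫_0^5/2 (u')² dx = 30625/432, so ||u'||_L² = 175*sqrt(3)/36.
Ratio ||u||_L² / ||u'||_L² = 5*sqrt(14)/28.
Sharp Poincaré constant on H^1_0(0, 5/2) is C_P = L/π = 5/(2*π), achieved by sin(2*π/5·x).
A polynomial bump cannot attain the sharp Poincaré constant (only the first sine eigenfunction does), so the ratio is strictly less than C_P, consistent with ||u||_L² ≤ C_P ||u'||_L².


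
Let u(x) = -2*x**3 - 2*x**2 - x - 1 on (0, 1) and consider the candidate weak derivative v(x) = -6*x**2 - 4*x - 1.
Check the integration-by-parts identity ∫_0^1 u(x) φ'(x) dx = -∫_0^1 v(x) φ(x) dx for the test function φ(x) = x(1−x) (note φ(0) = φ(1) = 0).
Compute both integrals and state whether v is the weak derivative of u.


LHS = 4/5, RHS = 4/5. Yes, v = u' weakly.

u(x) = -2*x**3 - 2*x**2 - x - 1, classical derivative u'(x) = -6*x**2 - 4*x - 1.
φ(x) = x(1−x), so φ'(x) = 1 - 2*x.
Note φ(0) = φ(1) = 0, so the boundary term u·φ vanishes.
LHS = ∫_0^1 u(x) φ'(x) dx = ∫_0^1 (4*x^4 + 2*x^3 + x - 1) dx. Term by term:
  ∫_0^1 4*x^4 dx = 4/5;  ∫_0^1 2*x^3 dx = 1/2;  ∫_0^1 x dx = 1/2;
  ∫_0^1 -1 dx = -1.
Sum: 4/5 + 1/2 + 1/2 − 1 = 4/5.
So LHS = 4/5.
∫_0^1 v(x) φ(x) dx = ∫_0^1 (6*x^4 - 2*x^3 - 3*x^2 - x) dx. Term by term:
  ∫_0^1 6*x^4 dx = 6/5;  ∫_0^1 -2*x^3 dx = -1/2;  ∫_0^1 -3*x^2 dx = -1;
  ∫_0^1 -x dx = -1/2.
Sum: 6/5 − 1/2 − 1 − 1/2 = -4/5.
So RHS = -∫_0^1 v(x) φ(x) dx = 4/5.
LHS = RHS, so the identity holds for this test φ.
Moreover u is smooth here and v(x) = u'(x) = -6*x**2 - 4*x - 1 pointwise, so the identity holds for every test function. Hence v is the weak derivative of u.


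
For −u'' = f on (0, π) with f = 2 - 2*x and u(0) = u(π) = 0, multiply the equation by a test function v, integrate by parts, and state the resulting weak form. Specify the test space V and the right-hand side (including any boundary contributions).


V = H^1_0(0, π) (so v(0) = v(π) = 0); weak form: ∫_0^π u'v' dx = ∫_0^π (2 - 2*x) v dx for all v ∈ V.

Multiply both sides by a test function v and integrate from 0 to π:
  ∫_0^π −u''(x) v(x) dx = ∫_0^π f(x) v(x) dx.
Integrate the LHS by parts once:
  ∫_0^π −u'' v dx = −[u'(x) v(x)]_0^π + ∫_0^π u'(x) v'(x) dx.
Thus ∫_0^π u'(x) v'(x) dx = ∫_0^π f(x) v(x) dx + [u'(x) v(x)]_0^π.
Choose V so that boundary terms are either known or forced to vanish.
u is Dirichlet: u(0) = u(π) = 0. Let V = H^1_0(0, π); then v(0) = v(π) = 0, and [u' v]_0^π = 0.
Weak formulation: find u (satisfying any essential BC) such that ∫_0^π u'(x) v'(x) dx = ∫_0^π f v dx for all v ∈ V.
Substituting f(x) = 2 - 2*x, the right-hand side is ∫_0^π (2 - 2*x) v dx.


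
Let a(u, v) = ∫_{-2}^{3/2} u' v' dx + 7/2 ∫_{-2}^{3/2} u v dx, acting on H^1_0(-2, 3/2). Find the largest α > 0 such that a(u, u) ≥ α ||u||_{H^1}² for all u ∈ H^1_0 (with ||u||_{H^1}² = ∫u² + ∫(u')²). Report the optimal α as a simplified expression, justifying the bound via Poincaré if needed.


α = 1

Coercivity of a(·,·) on H^1_0(-2, 3/2) means a(u, u) ≥ α ||u||_{H^1}² for every u ∈ H^1_0.
The interval has length L = 7/2, and Poincaré/coercivity depend only on L. Here a(u, u) = ∫(u')² + (7/2)·∫u².
Here c = 7/2 ≥ 1, so a(u,u) = ∫(u')² + c∫u² ≥ ∫(u')² + ∫u² = ||u||_{H^1}², i.e. α = 1 works. No larger α is possible: a(u,u) ≥ α||u||_{H^1}² means (1−α)∫(u')² ≥ (α−c)∫u², and for the modes u_n = sin(nπ(x−x₀)/L) (x₀ the left endpoint) one has ∫u_n²/∫(u_n')² = (L/(nπ))² → 0, so a(u_n,u_n)/||u_n||_{H^1}² → 1. Hence the optimal constant is α = 1.
Therefore α = 1.


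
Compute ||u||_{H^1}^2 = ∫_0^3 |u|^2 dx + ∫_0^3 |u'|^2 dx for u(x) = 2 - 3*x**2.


||u||_{H^1}^2 = 3327/5

The H^1 norm (squared) on an interval (0, L) is
  ||u||_{H^1}^2 = ∫_0^L u(x)^2 dx + ∫_0^L u'(x)^2 dx.
Compute u'(x) = -6*x.
Then u(x)^2 = 9*x**4 - 12*x**2 + 4 and u'(x)^2 = 36*x**2.
Integrate each monomial from 0 to 3 using ∫_0^3 c·x^n dx = c·3^(n+1)/(n+1):
  ∫_0^3 u(x)^2 dx = ∫_0^3 (9*x^4 - 12*x^2 + 4) dx. Term by term:
    ∫_0^3 9*x^4 dx = 2187/5;  ∫_0^3 -12*x^2 dx = -108;  ∫_0^3 4 dx = 12.
  Sum: 2187/5 − 108 + 12 = 1707/5.
  ∫_0^3 u'(x)^2 dx = ∫_0^3 (36*x^2) dx. Term by term:
    ∫_0^3 36*x^2 dx = 324.
Adding: ||u||_{H^1}^2 = 1707/5 + 324 = 3327/5.


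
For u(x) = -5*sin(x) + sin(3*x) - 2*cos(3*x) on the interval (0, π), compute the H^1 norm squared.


||u||_{H^1(0,π)}^2 = 50*π

u'(x) = 6*sin(3*x) - 5*cos(x) + 3*cos(3*x).
Expand u² and (u')² and integrate term by term on (0, π), using: for integers n ≥ 1, ∫_0^π sin²(nx) dx = ∫_0^π cos²(nx) dx = π/2; for n ≠ n', ∫_0^π sin(nx)sin(n'x) dx = ∫_0^π cos(nx)cos(n'x) dx = 0; and by product-to-sum, ∫_0^π sin(nx)cos(n'x) dx = ½∫_0^π [sin((n+n')x) + sin((n−n')x)] dx, which is 0 when n+n' is even and 2n/(n²−n'²) when n+n' is odd (it need not vanish on (0, π)).
  u² squared terms: (-5)²·∫sin(x)² dx = 25·π/2 = 25*π/2;  (-2)²·∫cos(3x)² dx = 4·π/2 = 2*π;  (1)²·∫sin(3x)² dx = 1·π/2 = π/2.
  u² cross terms: 2·(-5)·(-2)·∫sin(x)·cos(3x) dx = 20·(0) = 0;  2·(-5)·(1)·∫sin(x)·sin(3x) dx = -10·(0) = 0;  2·(-2)·(1)·∫cos(3x)·sin(3x) dx = -4·(0) = 0.
  So ∫_0^π u² dx = 25*π/2 + 2*π + π/2 + 0 + 0 + 0 = 15*π.
  (u')² squared terms: (-5)²·∫cos(x)² dx = 25·π/2 = 25*π/2;  (3)²·∫cos(3x)² dx = 9·π/2 = 9*π/2;  (6)²·∫sin(3x)² dx = 36·π/2 = 18*π.
  (u')² cross terms: 2·(-5)·(3)·∫cos(x)·cos(3x) dx = -30·(0) = 0;  2·(-5)·(6)·∫cos(x)·sin(3x) dx = -60·(0) = 0;  2·(3)·(6)·∫cos(3x)·sin(3x) dx = 36·(0) = 0.
  So ∫_0^π (u')² dx = 25*π/2 + 9*π/2 + 18*π + 0 + 0 + 0 = 35*π.
||u||_{H^1}^2 = (15*π) + (35*π) = 50*π.


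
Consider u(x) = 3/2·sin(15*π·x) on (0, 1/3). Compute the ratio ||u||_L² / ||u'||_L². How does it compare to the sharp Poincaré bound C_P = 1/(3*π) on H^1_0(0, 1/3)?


||u||_L² / ||u'||_L² = 1/(15*π) < C_P = 1/(3*π).

u(x) = 3/2·sin(15*π·x), so u'(x) = 45*π*cos(15*π*x)/2.
Writing u(x) = A·sin(kπx/L) with A = 3/2 and k = 5, use ∫_0^L sin²(kπx/L) dx = L/2 and ∫_0^L cos²(kπx/L) dx = L/2.
u² = 9/4·sin²(15*π·x) and (u')² = 2025*π^2/4·cos²(15*π·x), and each of sin², cos² integrates to L/2 = 1/6 over (0, 1/3).
∫_0^1/3 u² dx = 3/8, so ||u||_L² = sqrt(6)/4.
∫_0^1/3 (u')² dx = 675*π^2/8, so ||u'||_L² = 15*sqrt(6)*π/4.
Ratio ||u||_L² / ||u'||_L² = 1/(15*π).
Sharp Poincaré constant on H^1_0(0, 1/3) is C_P = L/π = 1/(3*π), achieved by sin(3*π·x).
This is the k = 5 harmonic; the ratio L/(kπ) is strictly less than C_P = L/π, consistent with the sharp inequality ||u||_L² ≤ C_P ||u'||_L².


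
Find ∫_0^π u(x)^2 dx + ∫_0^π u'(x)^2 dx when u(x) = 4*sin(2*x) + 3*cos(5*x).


||u||_{H^1(0,π)}^2 = -832/7 + 157*π

u'(x) = -15*sin(5*x) + 8*cos(2*x).
Expand u² and (u')² and integrate term by term on (0, π), using: for integers n ≥ 1, ∫_0^π sin²(nx) dx = ∫_0^π cos²(nx) dx = π/2; for n ≠ n', ∫_0^π sin(nx)sin(n'x) dx = ∫_0^π cos(nx)cos(n'x) dx = 0; and by product-to-sum, ∫_0^π sin(nx)cos(n'x) dx = ½∫_0^π [sin((n+n')x) + sin((n−n')x)] dx, which is 0 when n+n' is even and 2n/(n²−n'²) when n+n' is odd (it need not vanish on (0, π)).
  u² squared terms: (3)²·∫cos(5x)² dx = 9·π/2 = 9*π/2;  (4)²·∫sin(2x)² dx = 16·π/2 = 8*π.
  u² cross terms: 2·(3)·(4)·∫cos(5x)·sin(2x) dx = 24·(-4/21) = -32/7.
  So ∫_0^π u² dx = 9*π/2 + 8*π − 32/7 = -32/7 + 25*π/2.
  (u')² squared terms: (-15)²·∫sin(5x)² dx = 225·π/2 = 225*π/2;  (8)²·∫cos(2x)² dx = 64·π/2 = 32*π.
  (u')² cross terms: 2·(-15)·(8)·∫sin(5x)·cos(2x) dx = -240·(10/21) = -800/7.
  So ∫_0^π (u')² dx = 225*π/2 + 32*π − 800/7 = -800/7 + 289*π/2.
||u||_{H^1}^2 = (-32/7 + 25*π/2) + (-800/7 + 289*π/2) = -832/7 + 157*π.


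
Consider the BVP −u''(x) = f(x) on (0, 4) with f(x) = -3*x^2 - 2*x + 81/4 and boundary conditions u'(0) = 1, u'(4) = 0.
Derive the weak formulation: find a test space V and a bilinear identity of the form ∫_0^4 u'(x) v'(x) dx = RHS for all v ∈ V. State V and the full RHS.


V = H^1(0, 4) (v unrestricted at boundary; u is determined up to an additive constant); weak form: ∫_0^4 u'v' dx = ∫_0^4 (-3*x^2 - 2*x + 81/4) v dx − v(0) for all v ∈ V.

Multiply both sides by a test function v and integrate from 0 to 4:
  ∫_0^4 −u''(x) v(x) dx = ∫_0^4 f(x) v(x) dx.
Integrate the LHS by parts once:
  ∫_0^4 −u'' v dx = −[u'(x) v(x)]_0^4 + ∫_0^4 u'(x) v'(x) dx.
Thus ∫_0^4 u'(x) v'(x) dx = ∫_0^4 f(x) v(x) dx + [u'(x) v(x)]_0^4.
Choose V so that boundary terms are either known or forced to vanish.
u has inhomogeneous Neumann u'(0) = 1, u'(4) = 0. [u' v]_0^4 = (0)·v(4) − (1)·v(0) = − v(0). Take V = H^1(0, 4); boundary term becomes part of RHS.
Weak formulation: find u (satisfying any essential BC) such that ∫_0^4 u'(x) v'(x) dx = ∫_0^4 f v dx − v(0) for all v ∈ V (Neumann data are natural BCs: they enter the RHS as boundary terms).
Substituting f(x) = -3*x^2 - 2*x + 81/4, the right-hand side is ∫_0^4 (-3*x^2 - 2*x + 81/4) v dx − v(0).
Compatibility check (pure Neumann): taking v ≡ 1 ∈ V gives 0 = ∫_0^4 f dx + (0) − (1), i.e. ∫_0^4 f dx must equal u'(0) − u'(4) = 1. Indeed ∫_0^4 (-3*x^2 - 2*x + 81/4) dx = 1, so the data are compatible. The solution is then unique only up to an additive constant (fix it e.g. by requiring ∫_0^4 u dx = 0).


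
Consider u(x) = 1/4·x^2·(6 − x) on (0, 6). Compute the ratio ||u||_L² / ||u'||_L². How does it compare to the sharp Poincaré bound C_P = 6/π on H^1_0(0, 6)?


||u||_L² / ||u'||_L² = 3*sqrt(14)/7 < C_P = 6/π.

u(x) = 1/4·x^2·(6 − x), so u'(x) = 3*x*(4 - x)/4.
u(x) = 1/4·x^2·(6 − x) vanishes at x = 0 and x = 6, so u ∈ H^1_0(0, 6). Differentiate via the product rule and integrate the resulting polynomials term by term.
  ∫_0^6 u² dx = ∫_0^6 (x^6/16 - 3*x^5/4 + 9*x^4/4) dx. Term by term:
    ∫_0^6 x^6/16 dx = 17496/7;  ∫_0^6 -3*x^5/4 dx = -5832;  ∫_0^6 9*x^4/4 dx = 17496/5.
  Sum: 17496/7 − 5832 + 17496/5 = 5832/35.
  ∫_0^6 (u')² dx = ∫_0^6 (9*x^4/16 - 9*x^3/2 + 9*x^2) dx. Term by term:
    ∫_0^6 9*x^4/16 dx = 4374/5;  ∫_0^6 -9*x^3/2 dx = -1458;  ∫_0^6 9*x^2 dx = 648.
  Sum: 4374/5 − 1458 + 648 = 324/5.
∫_0^6 u² dx = 5832/35, so ||u||_L² = 54*sqrt(70)/35.
∫_0^6 (u')² dx = 324/5, so ||u'||_L² = 18*sqrt(5)/5.
Ratio ||u||_L² / ||u'||_L² = 3*sqrt(14)/7.
Sharp Poincaré constant on H^1_0(0, 6) is C_P = L/π = 6/π, achieved by sin(π/6·x).
A polynomial bump cannot attain the sharp Poincaré constant (only the first sine eigenfunction does), so the ratio is strictly less than C_P, consistent with ||u||_L² ≤ C_P ||u'||_L².


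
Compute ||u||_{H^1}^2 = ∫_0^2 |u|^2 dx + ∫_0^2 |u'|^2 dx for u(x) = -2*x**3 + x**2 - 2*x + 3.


||u||_{H^1}^2 = 5162/21

The H^1 norm (squared) on an interval (0, L) is
  ||u||_{H^1}^2 = ∫_0^L u(x)^2 dx + ∫_0^L u'(x)^2 dx.
Compute u'(x) = -6*x**2 + 2*x - 2.
Then u(x)^2 = 4*x**6 - 4*x**5 + 9*x**4 - 16*x**3 + 10*x**2 - 12*x + 9 and u'(x)^2 = 36*x**4 - 24*x**3 + 28*x**2 - 8*x + 4.
Integrate each monomial from 0 to 2 using ∫_0^2 c·x^n dx = c·2^(n+1)/(n+1):
  ∫_0^2 u(x)^2 dx = ∫_0^2 (4*x^6 - 4*x^5 + 9*x^4 - 16*x^3 + 10*x^2 - 12*x + 9) dx. Term by term:
    ∫_0^2 4*x^6 dx = 512/7;  ∫_0^2 -4*x^5 dx = -128/3;  ∫_0^2 9*x^4 dx = 288/5;
    ∫_0^2 -16*x^3 dx = -64;  ∫_0^2 10*x^2 dx = 80/3;  ∫_0^2 -12*x dx = -24;
    ∫_0^2 9 dx = 18.
  Sum: 512/7 − 128/3 + 288/5 − 64 + 80/3 − 24 + 18 = 1566/35.
  ∫_0^2 u'(x)^2 dx = ∫_0^2 (36*x^4 - 24*x^3 + 28*x^2 - 8*x + 4) dx. Term by term:
    ∫_0^2 36*x^4 dx = 1152/5;  ∫_0^2 -24*x^3 dx = -96;  ∫_0^2 28*x^2 dx = 224/3;
    ∫_0^2 -8*x dx = -16;  ∫_0^2 4 dx = 8.
  Sum: 1152/5 − 96 + 224/3 − 16 + 8 = 3016/15.
Adding: ||u||_{H^1}^2 = 1566/35 + 3016/15 = 5162/21.


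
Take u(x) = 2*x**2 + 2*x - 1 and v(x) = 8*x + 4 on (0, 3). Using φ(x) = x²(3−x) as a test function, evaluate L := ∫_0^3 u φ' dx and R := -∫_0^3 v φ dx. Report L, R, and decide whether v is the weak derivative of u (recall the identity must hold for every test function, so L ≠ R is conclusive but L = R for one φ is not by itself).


LHS = -621/10, RHS = -621/5. No, v is not the weak derivative of u.

u(x) = 2*x**2 + 2*x - 1, classical derivative u'(x) = 4*x + 2.
φ(x) = x²(3−x), so φ'(x) = 3*x*(2 - x).
Note φ(0) = φ(3) = 0, so the boundary term u·φ vanishes.
LHS = ∫_0^3 u(x) φ'(x) dx = ∫_0^3 (-6*x^4 + 6*x^3 + 15*x^2 - 6*x) dx. Term by term:
  ∫_0^3 -6*x^4 dx = -1458/5;  ∫_0^3 6*x^3 dx = 243/2;  ∫_0^3 15*x^2 dx = 135;
  ∫_0^3 -6*x dx = -27.
Sum: -1458/5 + 243/2 + 135 − 27 = -621/10.
So LHS = -621/10.
∫_0^3 v(x) φ(x) dx = ∫_0^3 (-8*x^4 + 20*x^3 + 12*x^2) dx. Term by term:
  ∫_0^3 -8*x^4 dx = -1944/5;  ∫_0^3 20*x^3 dx = 405;  ∫_0^3 12*x^2 dx = 108.
Sum: -1944/5 + 405 + 108 = 621/5.
So RHS = -∫_0^3 v(x) φ(x) dx = -621/5.
LHS − RHS = 621/10 ≠ 0, so the identity fails.
(For a valid weak derivative the identity must hold for EVERY test function, in particular this one. The failure shows v is NOT the weak derivative of u.)
Correct weak derivative would be u'(x) = 4*x + 2.


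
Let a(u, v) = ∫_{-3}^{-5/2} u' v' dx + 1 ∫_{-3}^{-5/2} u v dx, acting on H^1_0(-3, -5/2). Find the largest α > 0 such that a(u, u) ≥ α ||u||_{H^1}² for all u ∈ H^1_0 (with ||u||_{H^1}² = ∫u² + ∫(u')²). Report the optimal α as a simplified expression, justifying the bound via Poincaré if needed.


α = 1

Coercivity of a(·,·) on H^1_0(-3, -5/2) means a(u, u) ≥ α ||u||_{H^1}² for every u ∈ H^1_0.
The interval has length L = 1/2, and Poincaré/coercivity depend only on L. Here a(u, u) = ∫(u')² + (1)·∫u².
Here c = 1 ≥ 1, so a(u,u) = ∫(u')² + c∫u² ≥ ∫(u')² + ∫u² = ||u||_{H^1}², i.e. α = 1 works. No larger α is possible: a(u,u) ≥ α||u||_{H^1}² means (1−α)∫(u')² ≥ (α−c)∫u², and for the modes u_n = sin(nπ(x−x₀)/L) (x₀ the left endpoint) one has ∫u_n²/∫(u_n')² = (L/(nπ))² → 0, so a(u_n,u_n)/||u_n||_{H^1}² → 1. Hence the optimal constant is α = 1.
Therefore α = 1.


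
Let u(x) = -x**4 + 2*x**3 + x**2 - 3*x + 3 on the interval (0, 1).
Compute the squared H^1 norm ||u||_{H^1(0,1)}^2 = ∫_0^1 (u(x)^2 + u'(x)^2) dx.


||u||_{H^1}^2 = 2294/315

The H^1 norm (squared) on an interval (0, L) is
  ||u||_{H^1}^2 = ∫_0^L u(x)^2 dx + ∫_0^L u'(x)^2 dx.
Compute u'(x) = -4*x**3 + 6*x**2 + 2*x - 3.
Then u(x)^2 = x**8 - 4*x**7 + 2*x**6 + 10*x**5 - 17*x**4 + 6*x**3 + 15*x**2 - 18*x + 9 and u'(x)^2 = 16*x**6 - 48*x**5 + 20*x**4 + 48*x**3 - 32*x**2 - 12*x + 9.
Integrate each monomial from 0 to 1 using ∫_0^1 c·x^n dx = c·1^(n+1)/(n+1):
  ∫_0^1 u(x)^2 dx = ∫_0^1 (x^8 - 4*x^7 + 2*x^6 + 10*x^5 - 17*x^4 + 6*x^3 + 15*x^2 - 18*x + 9) dx. Term by term:
    ∫_0^1 x^8 dx = 1/9;  ∫_0^1 -4*x^7 dx = -1/2;  ∫_0^1 2*x^6 dx = 2/7;
    ∫_0^1 10*x^5 dx = 5/3;  ∫_0^1 -17*x^4 dx = -17/5;  ∫_0^1 6*x^3 dx = 3/2;
    ∫_0^1 15*x^2 dx = 5;  ∫_0^1 -18*x dx = -9;  ∫_0^1 9 dx = 9.
  Sum: 1/9 − 1/2 + 2/7 + 5/3 − 17/5 + 3/2 + 5 − 9 + 9 = 1469/315.
  ∫_0^1 u'(x)^2 dx = ∫_0^1 (16*x^6 - 48*x^5 + 20*x^4 + 48*x^3 - 32*x^2 - 12*x + 9) dx. Term by term:
    ∫_0^1 16*x^6 dx = 16/7;  ∫_0^1 -48*x^5 dx = -8;  ∫_0^1 20*x^4 dx = 4;
    ∫_0^1 48*x^3 dx = 12;  ∫_0^1 -32*x^2 dx = -32/3;  ∫_0^1 -12*x dx = -6;
    ∫_0^1 9 dx = 9.
  Sum: 16/7 − 8 + 4 + 12 − 32/3 − 6 + 9 = 55/21.
Adding: ||u||_{H^1}^2 = 1469/315 + 55/21 = 2294/315.


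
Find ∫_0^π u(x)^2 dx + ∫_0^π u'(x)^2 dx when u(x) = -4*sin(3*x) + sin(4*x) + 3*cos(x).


||u||_{H^1(0,π)}^2 = 32/5 + 195*π/2

u'(x) = -3*sin(x) - 12*cos(3*x) + 4*cos(4*x).
Expand u² and (u')² and integrate term by term on (0, π), using: for integers n ≥ 1, ∫_0^π sin²(nx) dx = ∫_0^π cos²(nx) dx = π/2; for n ≠ n', ∫_0^π sin(nx)sin(n'x) dx = ∫_0^π cos(nx)cos(n'x) dx = 0; and by product-to-sum, ∫_0^π sin(nx)cos(n'x) dx = ½∫_0^π [sin((n+n')x) + sin((n−n')x)] dx, which is 0 when n+n' is even and 2n/(n²−n'²) when n+n' is odd (it need not vanish on (0, π)).
  u² squared terms: (-4)²·∫sin(3x)² dx = 16·π/2 = 8*π;  (3)²·∫cos(x)² dx = 9·π/2 = 9*π/2;  (1)²·∫sin(4x)² dx = 1·π/2 = π/2.
  u² cross terms: 2·(-4)·(3)·∫sin(3x)·cos(x) dx = -24·(0) = 0;  2·(-4)·(1)·∫sin(3x)·sin(4x) dx = -8·(0) = 0;  2·(3)·(1)·∫cos(x)·sin(4x) dx = 6·(8/15) = 16/5.
  So ∫_0^π u² dx = 8*π + 9*π/2 + π/2 + 0 + 0 + 16/5 = 16/5 + 13*π.
  (u')² squared terms: (-12)²·∫cos(3x)² dx = 144·π/2 = 72*π;  (-3)²·∫sin(x)² dx = 9·π/2 = 9*π/2;  (4)²·∫cos(4x)² dx = 16·π/2 = 8*π.
  (u')² cross terms: 2·(-12)·(-3)·∫cos(3x)·sin(x) dx = 72·(0) = 0;  2·(-12)·(4)·∫cos(3x)·cos(4x) dx = -96·(0) = 0;  2·(-3)·(4)·∫sin(x)·cos(4x) dx = -24·(-2/15) = 16/5.
  So ∫_0^π (u')² dx = 72*π + 9*π/2 + 8*π + 0 + 0 + 16/5 = 16/5 + 169*π/2.
||u||_{H^1}^2 = (16/5 + 13*π) + (16/5 + 169*π/2) = 32/5 + 195*π/2.


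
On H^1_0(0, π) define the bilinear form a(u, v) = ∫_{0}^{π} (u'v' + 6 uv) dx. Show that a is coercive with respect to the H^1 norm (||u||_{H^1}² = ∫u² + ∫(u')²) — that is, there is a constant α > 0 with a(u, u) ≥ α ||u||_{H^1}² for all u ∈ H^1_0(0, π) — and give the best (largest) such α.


α = 1

Coercivity of a(·,·) on H^1_0(0, π) means a(u, u) ≥ α ||u||_{H^1}² for every u ∈ H^1_0.
The interval has length L = π, and Poincaré/coercivity depend only on L. Here a(u, u) = ∫(u')² + (6)·∫u².
Here c = 6 ≥ 1, so a(u,u) = ∫(u')² + c∫u² ≥ ∫(u')² + ∫u² = ||u||_{H^1}², i.e. α = 1 works. No larger α is possible: a(u,u) ≥ α||u||_{H^1}² means (1−α)∫(u')² ≥ (α−c)∫u², and for the modes u_n = sin(nπ(x−x₀)/L) (x₀ the left endpoint) one has ∫u_n²/∫(u_n')² = (L/(nπ))² → 0, so a(u_n,u_n)/||u_n||_{H^1}² → 1. Hence the optimal constant is α = 1.
Therefore α = 1.


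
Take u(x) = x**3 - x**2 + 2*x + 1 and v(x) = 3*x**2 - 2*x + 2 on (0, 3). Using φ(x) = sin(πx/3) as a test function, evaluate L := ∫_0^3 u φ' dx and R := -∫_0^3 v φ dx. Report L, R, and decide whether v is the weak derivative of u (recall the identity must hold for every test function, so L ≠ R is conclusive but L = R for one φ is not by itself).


LHS = -75/π + 324/π^3, RHS = -75/π + 324/π^3. Yes, v = u' weakly.

u(x) = x**3 - x**2 + 2*x + 1, classical derivative u'(x) = 3*x**2 - 2*x + 2.
φ(x) = sin(πx/3), so φ'(x) = π*cos(π*x/3)/3.
Note φ(0) = φ(3) = 0, so the boundary term u·φ vanishes.
LHS = ∫_0^3 u(x) φ'(x) dx = ∫_0^3 (π*x^3*cos(π*x/3)/3 - π*x^2*cos(π*x/3)/3 + 2*π*x*cos(π*x/3)/3 + π*cos(π*x/3)/3) dx. Term by term:
  ∫_0^3 π*cos(π*x/3)/3 dx = 0;  ∫_0^3 -π*x^2*cos(π*x/3)/3 dx = 18/π;  ∫_0^3 π*x^3*cos(π*x/3)/3 dx = -81/π + 324/π^3;
  ∫_0^3 2*π*x*cos(π*x/3)/3 dx = -12/π.
Sum: 0 + 18/π + -81/π + 324/π^3 − 12/π = -75/π + 324/π^3.
So LHS = -75/π + 324/π^3.
∫_0^3 v(x) φ(x) dx = ∫_0^3 (3*x^2*sin(π*x/3) - 2*x*sin(π*x/3) + 2*sin(π*x/3)) dx. Term by term:
  ∫_0^3 2*sin(π*x/3) dx = 12/π;  ∫_0^3 -2*x*sin(π*x/3) dx = -18/π;  ∫_0^3 3*x^2*sin(π*x/3) dx = -324/π^3 + 81/π.
Sum: 12/π − 18/π + -324/π^3 + 81/π = -324/π^3 + 75/π.
So RHS = -∫_0^3 v(x) φ(x) dx = -75/π + 324/π^3.
LHS = RHS, so the identity holds for this test φ.
Moreover u is smooth here and v(x) = u'(x) = 3*x**2 - 2*x + 2 pointwise, so the identity holds for every test function. Hence v is the weak derivative of u.


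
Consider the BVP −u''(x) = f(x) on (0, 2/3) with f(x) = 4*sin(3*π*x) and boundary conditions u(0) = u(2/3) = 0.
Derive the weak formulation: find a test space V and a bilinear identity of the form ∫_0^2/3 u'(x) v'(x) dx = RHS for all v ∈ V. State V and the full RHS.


V = H^1_0(0, 2/3) (so v(0) = v(2/3) = 0); weak form: ∫_0^2/3 u'v' dx = ∫_0^2/3 (4*sin(3*π*x)) v dx for all v ∈ V.

Multiply both sides by a test function v and integrate from 0 to 2/3:
  ∫_0^2/3 −u''(x) v(x) dx = ∫_0^2/3 f(x) v(x) dx.
Integrate the LHS by parts once:
  ∫_0^2/3 −u'' v dx = −[u'(x) v(x)]_0^2/3 + ∫_0^2/3 u'(x) v'(x) dx.
Thus ∫_0^2/3 u'(x) v'(x) dx = ∫_0^2/3 f(x) v(x) dx + [u'(x) v(x)]_0^2/3.
Choose V so that boundary terms are either known or forced to vanish.
u is Dirichlet: u(0) = u(2/3) = 0. Let V = H^1_0(0, 2/3); then v(0) = v(2/3) = 0, and [u' v]_0^2/3 = 0.
Weak formulation: find u (satisfying any essential BC) such that ∫_0^2/3 u'(x) v'(x) dx = ∫_0^2/3 f v dx for all v ∈ V.
Substituting f(x) = 4*sin(3*π*x), the right-hand side is ∫_0^2/3 (4*sin(3*π*x)) v dx.


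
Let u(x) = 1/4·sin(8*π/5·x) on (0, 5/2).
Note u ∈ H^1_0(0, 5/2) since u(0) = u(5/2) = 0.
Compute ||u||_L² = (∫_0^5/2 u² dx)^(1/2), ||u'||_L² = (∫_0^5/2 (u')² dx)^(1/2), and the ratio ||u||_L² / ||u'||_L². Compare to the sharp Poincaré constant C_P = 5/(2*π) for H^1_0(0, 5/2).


||u||_L² / ||u'||_L² = 5/(8*π) < C_P = 5/(2*π).

u(x) = 1/4·sin(8*π/5·x), so u'(x) = 2*π*cos(8*π*x/5)/5.
Writing u(x) = A·sin(kπx/L) with A = 1/4 and k = 4, use ∫_0^L sin²(kπx/L) dx = L/2 and ∫_0^L cos²(kπx/L) dx = L/2.
u² = 1/16·sin²(8*π/5·x) and (u')² = 4*π^2/25·cos²(8*π/5·x), and each of sin², cos² integrates to L/2 = 5/4 over (0, 5/2).
∫_0^5/2 u² dx = 5/64, so ||u||_L² = sqrt(5)/8.
∫_0^5/2 (u')² dx = π^2/5, so ||u'||_L² = sqrt(5)*π/5.
Ratio ||u||_L² / ||u'||_L² = 5/(8*π).
Sharp Poincaré constant on H^1_0(0, 5/2) is C_P = L/π = 5/(2*π), achieved by sin(2*π/5·x).
This is the k = 4 harmonic; the ratio L/(kπ) is strictly less than C_P = L/π, consistent with the sharp inequality ||u||_L² ≤ C_P ||u'||_L².


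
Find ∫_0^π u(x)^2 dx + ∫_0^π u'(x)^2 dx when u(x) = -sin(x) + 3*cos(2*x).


||u||_{H^1(0,π)}^2 = 20 + 47*π/2

u'(x) = -6*sin(2*x) - cos(x).
Expand u² and (u')² and integrate term by term on (0, π), using: for integers n ≥ 1, ∫_0^π sin²(nx) dx = ∫_0^π cos²(nx) dx = π/2; for n ≠ n', ∫_0^π sin(nx)sin(n'x) dx = ∫_0^π cos(nx)cos(n'x) dx = 0; and by product-to-sum, ∫_0^π sin(nx)cos(n'x) dx = ½∫_0^π [sin((n+n')x) + sin((n−n')x)] dx, which is 0 when n+n' is even and 2n/(n²−n'²) when n+n' is odd (it need not vanish on (0, π)).
  u² squared terms: (-1)²·∫sin(x)² dx = 1·π/2 = π/2;  (3)²·∫cos(2x)² dx = 9·π/2 = 9*π/2.
  u² cross terms: 2·(-1)·(3)·∫sin(x)·cos(2x) dx = -6·(-2/3) = 4.
  So ∫_0^π u² dx = π/2 + 9*π/2 + 4 = 4 + 5*π.
  (u')² squared terms: (-1)²·∫cos(x)² dx = 1·π/2 = π/2;  (-6)²·∫sin(2x)² dx = 36·π/2 = 18*π.
  (u')² cross terms: 2·(-1)·(-6)·∫cos(x)·sin(2x) dx = 12·(4/3) = 16.
  So ∫_0^π (u')² dx = π/2 + 18*π + 16 = 16 + 37*π/2.
||u||_{H^1}^2 = (4 + 5*π) + (16 + 37*π/2) = 20 + 47*π/2.


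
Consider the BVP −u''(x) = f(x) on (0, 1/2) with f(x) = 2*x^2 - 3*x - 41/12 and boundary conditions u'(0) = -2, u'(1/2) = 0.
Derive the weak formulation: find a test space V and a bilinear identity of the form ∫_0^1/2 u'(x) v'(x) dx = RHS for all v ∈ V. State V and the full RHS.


V = H^1(0, 1/2) (v unrestricted at boundary; u is determined up to an additive constant); weak form: ∫_0^1/2 u'v' dx = ∫_0^1/2 (2*x^2 - 3*x - 41/12) v dx + 2·v(0) for all v ∈ V.

Multiply both sides by a test function v and integrate from 0 to 1/2:
  ∫_0^1/2 −u''(x) v(x) dx = ∫_0^1/2 f(x) v(x) dx.
Integrate the LHS by parts once:
  ∫_0^1/2 −u'' v dx = −[u'(x) v(x)]_0^1/2 + ∫_0^1/2 u'(x) v'(x) dx.
Thus ∫_0^1/2 u'(x) v'(x) dx = ∫_0^1/2 f(x) v(x) dx + [u'(x) v(x)]_0^1/2.
Choose V so that boundary terms are either known or forced to vanish.
u has inhomogeneous Neumann u'(0) = -2, u'(1/2) = 0. [u' v]_0^1/2 = (0)·v(1/2) − (-2)·v(0) = 2·v(0). Take V = H^1(0, 1/2); boundary term becomes part of RHS.
Weak formulation: find u (satisfying any essential BC) such that ∫_0^1/2 u'(x) v'(x) dx = ∫_0^1/2 f v dx + 2·v(0) for all v ∈ V (Neumann data are natural BCs: they enter the RHS as boundary terms).
Substituting f(x) = 2*x^2 - 3*x - 41/12, the right-hand side is ∫_0^1/2 (2*x^2 - 3*x - 41/12) v dx + 2·v(0).
Compatibility check (pure Neumann): taking v ≡ 1 ∈ V gives 0 = ∫_0^1/2 f dx + (0) − (-2), i.e. ∫_0^1/2 f dx must equal u'(0) − u'(1/2) = -2. Indeed ∫_0^1/2 (2*x^2 - 3*x - 41/12) dx = -2, so the data are compatible. The solution is then unique only up to an additive constant (fix it e.g. by requiring ∫_0^1/2 u dx = 0).


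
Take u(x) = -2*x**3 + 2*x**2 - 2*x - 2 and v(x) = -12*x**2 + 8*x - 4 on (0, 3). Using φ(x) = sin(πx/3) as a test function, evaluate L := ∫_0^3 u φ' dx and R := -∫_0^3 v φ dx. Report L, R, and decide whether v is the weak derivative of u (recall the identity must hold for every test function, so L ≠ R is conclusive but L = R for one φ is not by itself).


LHS = -648/π^3 + 138/π, RHS = -1296/π^3 + 276/π. No, v is not the weak derivative of u.

u(x) = -2*x**3 + 2*x**2 - 2*x - 2, classical derivative u'(x) = -6*x**2 + 4*x - 2.
φ(x) = sin(πx/3), so φ'(x) = π*cos(π*x/3)/3.
Note φ(0) = φ(3) = 0, so the boundary term u·φ vanishes.
LHS = ∫_0^3 u(x) φ'(x) dx = ∫_0^3 (-2*π*x^3*cos(π*x/3)/3 + 2*π*x^2*cos(π*x/3)/3 - 2*π*x*cos(π*x/3)/3 - 2*π*cos(π*x/3)/3) dx. Term by term:
  ∫_0^3 -2*π*cos(π*x/3)/3 dx = 0;  ∫_0^3 -2*π*x*cos(π*x/3)/3 dx = 12/π;  ∫_0^3 -2*π*x^3*cos(π*x/3)/3 dx = -648/π^3 + 162/π;
  ∫_0^3 2*π*x^2*cos(π*x/3)/3 dx = -36/π.
Sum: 0 + 12/π + -648/π^3 + 162/π − 36/π = -648/π^3 + 138/π.
So LHS = -648/π^3 + 138/π.
∫_0^3 v(x) φ(x) dx = ∫_0^3 (-12*x^2*sin(π*x/3) + 8*x*sin(π*x/3) - 4*sin(π*x/3)) dx. Term by term:
  ∫_0^3 -4*sin(π*x/3) dx = -24/π;  ∫_0^3 -12*x^2*sin(π*x/3) dx = -324/π + 1296/π^3;  ∫_0^3 8*x*sin(π*x/3) dx = 72/π.
Sum: -24/π + -324/π + 1296/π^3 + 72/π = -276/π + 1296/π^3.
So RHS = -∫_0^3 v(x) φ(x) dx = -1296/π^3 + 276/π.
LHS − RHS = -138/π + 648/π^3 ≠ 0, so the identity fails.
(For a valid weak derivative the identity must hold for EVERY test function, in particular this one. The failure shows v is NOT the weak derivative of u.)
Correct weak derivative would be u'(x) = -6*x**2 + 4*x - 2.


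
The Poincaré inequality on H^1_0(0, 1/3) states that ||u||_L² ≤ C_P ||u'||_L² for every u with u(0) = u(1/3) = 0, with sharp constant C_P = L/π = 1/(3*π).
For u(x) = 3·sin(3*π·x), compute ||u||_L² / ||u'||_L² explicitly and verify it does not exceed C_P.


||u||_L² / ||u'||_L² = 1/(3*π) = C_P.

u(x) = 3·sin(3*π·x), so u'(x) = 9*π*cos(3*π*x).
Writing u(x) = A·sin(kπx/L) with A = 3 and k = 1, use ∫_0^L sin²(kπx/L) dx = L/2 and ∫_0^L cos²(kπx/L) dx = L/2.
u² = 9·sin²(3*π·x) and (u')² = 81*π^2·cos²(3*π·x), and each of sin², cos² integrates to L/2 = 1/6 over (0, 1/3).
∫_0^1/3 u² dx = 3/2, so ||u||_L² = sqrt(6)/2.
∫_0^1/3 (u')² dx = 27*π^2/2, so ||u'||_L² = 3*sqrt(6)*π/2.
Ratio ||u||_L² / ||u'||_L² = 1/(3*π).
Sharp Poincaré constant on H^1_0(0, 1/3) is C_P = L/π = 1/(3*π), achieved by sin(3*π·x).
This is the k = 1 eigenfunction (up to amplitude), so the ratio equals the sharp Poincaré constant exactly.


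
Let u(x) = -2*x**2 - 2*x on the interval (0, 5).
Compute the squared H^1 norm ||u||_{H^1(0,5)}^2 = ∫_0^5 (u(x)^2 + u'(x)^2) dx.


||u||_{H^1}^2 = 14410/3

The H^1 norm (squared) on an interval (0, L) is
  ||u||_{H^1}^2 = ∫_0^L u(x)^2 dx + ∫_0^L u'(x)^2 dx.
Compute u'(x) = -4*x - 2.
Then u(x)^2 = 4*x**4 + 8*x**3 + 4*x**2 and u'(x)^2 = 16*x**2 + 16*x + 4.
Integrate each monomial from 0 to 5 using ∫_0^5 c·x^n dx = c·5^(n+1)/(n+1):
  ∫_0^5 u(x)^2 dx = ∫_0^5 (4*x^4 + 8*x^3 + 4*x^2) dx. Term by term:
    ∫_0^5 4*x^4 dx = 2500;  ∫_0^5 8*x^3 dx = 1250;  ∫_0^5 4*x^2 dx = 500/3.
  Sum: 2500 + 1250 + 500/3 = 11750/3.
  ∫_0^5 u'(x)^2 dx = ∫_0^5 (16*x^2 + 16*x + 4) dx. Term by term:
    ∫_0^5 16*x^2 dx = 2000/3;  ∫_0^5 16*x dx = 200;  ∫_0^5 4 dx = 20.
  Sum: 2000/3 + 200 + 20 = 2660/3.
Adding: ||u||_{H^1}^2 = 11750/3 + 2660/3 = 14410/3.


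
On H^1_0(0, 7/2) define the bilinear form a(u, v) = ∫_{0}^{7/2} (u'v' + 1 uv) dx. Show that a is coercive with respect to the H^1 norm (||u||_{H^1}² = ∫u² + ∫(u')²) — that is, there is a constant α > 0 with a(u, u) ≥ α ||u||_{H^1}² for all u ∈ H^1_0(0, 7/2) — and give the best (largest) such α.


α = 1

Coercivity of a(·,·) on H^1_0(0, 7/2) means a(u, u) ≥ α ||u||_{H^1}² for every u ∈ H^1_0.
The interval has length L = 7/2, and Poincaré/coercivity depend only on L. Here a(u, u) = ∫(u')² + (1)·∫u².
Here c = 1 ≥ 1, so a(u,u) = ∫(u')² + c∫u² ≥ ∫(u')² + ∫u² = ||u||_{H^1}², i.e. α = 1 works. No larger α is possible: a(u,u) ≥ α||u||_{H^1}² means (1−α)∫(u')² ≥ (α−c)∫u², and for the modes u_n = sin(nπ(x−x₀)/L) (x₀ the left endpoint) one has ∫u_n²/∫(u_n')² = (L/(nπ))² → 0, so a(u_n,u_n)/||u_n||_{H^1}² → 1. Hence the optimal constant is α = 1.
Therefore α = 1.
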